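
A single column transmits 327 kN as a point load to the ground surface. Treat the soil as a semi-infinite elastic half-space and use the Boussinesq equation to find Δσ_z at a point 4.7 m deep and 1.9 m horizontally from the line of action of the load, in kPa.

Δσ_z ≈ 4.84 kPa

Boussinesq vertical stress below a point load on an elastic half-space:
Δσ_z = 3P/(2πz²) · [1 + (r/z)²]^(−5/2)
r/z = 1.9/4.7 = 0.40426; [1+(r/z)²]^(−5/2) = 0.68495.
Δσ_z = 3×327/(2π×4.7²) × 0.68495 = 7.0679 × 0.68495 = 4.841 kPa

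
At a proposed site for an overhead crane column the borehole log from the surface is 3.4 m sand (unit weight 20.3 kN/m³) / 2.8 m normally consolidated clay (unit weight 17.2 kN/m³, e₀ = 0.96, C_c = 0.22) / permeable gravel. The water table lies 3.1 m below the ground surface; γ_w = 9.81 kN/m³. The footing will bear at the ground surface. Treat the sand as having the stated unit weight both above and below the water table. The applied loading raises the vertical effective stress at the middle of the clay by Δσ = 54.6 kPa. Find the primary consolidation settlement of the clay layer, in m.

Mid-depth of clay below the ground surface: z = 3.4 + 2.8/2 = 4.8 m.
Total vertical stress at mid-clay: σ_v = 20.3×3.4 + 17.2×1.4 = 93.1 kPa.
Pore pressure: u = 9.81×(4.8 − 3.1) = 16.677 kPa.
Initial effective stress: σ'_0 = σ_v − u = 93.1 − 16.677 = 76.423 kPa.
Final effective stress: σ'_f = σ'_0 + Δσ = 76.423 + 54.6 = 131.02 kPa.
Normally consolidated clay, so the full stress increment lies on the virgin compression line:
S_c = C_c·H/(1+e₀)·log₁₀(σ'_f/σ'_0) = 0.22×2.8/(1+0.96)×log₁₀(131.02/76.423)
    = 0.31429 × 0.23411 = 0.07358 m

S_c ≈ 0.0736 m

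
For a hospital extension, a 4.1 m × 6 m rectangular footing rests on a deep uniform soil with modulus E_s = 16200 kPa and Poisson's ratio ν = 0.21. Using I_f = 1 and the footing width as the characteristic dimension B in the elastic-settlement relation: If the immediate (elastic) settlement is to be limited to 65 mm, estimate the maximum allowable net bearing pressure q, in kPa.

S_e = q·B·(1−ν²)/E_s · I_f  ⇒  q = S_e·E_s / (B·(1−ν²)·I_f).
q = 0.065 × 16200 / (4.1 × 0.9559 × 1) = 268.7 kPa

q ≈ 269 kPa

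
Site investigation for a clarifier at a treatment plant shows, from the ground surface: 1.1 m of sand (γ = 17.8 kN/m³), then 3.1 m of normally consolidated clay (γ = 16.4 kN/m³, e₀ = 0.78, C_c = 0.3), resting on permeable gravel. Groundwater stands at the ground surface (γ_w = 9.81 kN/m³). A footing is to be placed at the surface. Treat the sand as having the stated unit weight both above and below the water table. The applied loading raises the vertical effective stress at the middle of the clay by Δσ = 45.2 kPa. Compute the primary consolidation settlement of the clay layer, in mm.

Mid-depth of clay below the ground surface: z = 1.1 + 3.1/2 = 2.65 m.
Total vertical stress at mid-clay: σ_v = 17.8×1.1 + 16.4×1.55 = 45 kPa.
Pore pressure: u = 9.81×(2.65 − 0) = 25.997 kPa.
Initial effective stress: σ'_0 = σ_v − u = 45 − 25.997 = 19.003 kPa.
Final effective stress: σ'_f = σ'_0 + Δσ = 19.003 + 45.2 = 64.203 kPa.
Normally consolidated clay, so the full stress increment lies on the virgin compression line:
S_c = C_c·H/(1+e₀)·log₁₀(σ'_f/σ'_0) = 0.3×3.1/(1+0.78)×log₁₀(64.203/19.003)
    = 0.52247 × 0.52873 = 0.2762 m

S_c ≈ 276 mm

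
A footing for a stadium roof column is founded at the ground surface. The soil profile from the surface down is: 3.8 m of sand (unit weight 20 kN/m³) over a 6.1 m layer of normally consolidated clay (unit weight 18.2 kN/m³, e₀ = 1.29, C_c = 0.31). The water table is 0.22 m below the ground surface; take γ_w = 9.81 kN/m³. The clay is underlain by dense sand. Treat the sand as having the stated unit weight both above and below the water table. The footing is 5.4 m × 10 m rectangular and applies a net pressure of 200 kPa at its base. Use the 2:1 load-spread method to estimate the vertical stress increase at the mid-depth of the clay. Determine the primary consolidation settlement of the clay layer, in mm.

S_c ≈ 208 mm

Mid-depth of clay below the ground surface: z = 3.8 + 6.1/2 = 6.85 m.
Total vertical stress at mid-clay: σ_v = 20×3.8 + 18.2×3.05 = 131.51 kPa.
Pore pressure: u = 9.81×(6.85 − 0.22) = 65.04 kPa.
Initial effective stress: σ'_0 = σ_v − u = 131.51 − 65.04 = 66.47 kPa.
Stress increase at mid-clay by the 2:1 spreading method:
Δσ = qBL/((B+z)(L+z)) = 200×5.4×10/((5.4+6.85)(10+6.85)) = 52.322 kPa
Final effective stress: σ'_f = σ'_0 + Δσ = 66.47 + 52.322 = 118.79 kPa.
Normally consolidated clay, so the full stress increment lies on the virgin compression line:
S_c = C_c·H/(1+e₀)·log₁₀(σ'_f/σ'_0) = 0.31×6.1/(1+1.29)×log₁₀(118.79/66.47)
    = 0.82576 × 0.25215 = 0.2082 m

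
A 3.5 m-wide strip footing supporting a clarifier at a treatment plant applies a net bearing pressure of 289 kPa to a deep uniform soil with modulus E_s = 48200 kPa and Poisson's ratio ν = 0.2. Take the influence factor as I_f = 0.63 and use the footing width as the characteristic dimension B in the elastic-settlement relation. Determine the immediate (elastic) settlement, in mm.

Immediate (elastic) settlement: S_e = q·B·(1−ν²)/E_s · I_f.
S_e = 289 × 3.5 × (1 − 0.2²) / 48200 × 0.63
    = 289 × 3.5 × 0.96 / 48200 × 0.63
    = 0.01269 m = 12.69 mm

S_e ≈ 12.7 mm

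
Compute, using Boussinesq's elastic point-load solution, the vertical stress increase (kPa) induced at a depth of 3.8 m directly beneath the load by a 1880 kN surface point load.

Boussinesq vertical stress below a point load on an elastic half-space:
Δσ_z = 3P/(2πz²) · [1 + (r/z)²]^(−5/2)
r/z = 0/3.8 = 0; [1+(r/z)²]^(−5/2) = 1.
Δσ_z = 3×1880/(2π×3.8²) × 1 = 62.163 × 1 = 62.16 kPa

Δσ_z ≈ 62.2 kPa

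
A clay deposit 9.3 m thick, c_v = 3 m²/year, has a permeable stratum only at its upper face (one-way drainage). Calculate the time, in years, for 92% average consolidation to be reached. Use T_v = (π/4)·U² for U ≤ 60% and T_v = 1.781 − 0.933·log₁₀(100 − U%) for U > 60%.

Drainage path length: H_d = H = 9.3 m (single drainage).
U > 60%: T_v = 1.781 − 0.933·log₁₀(100 − 92) = 0.93842.
t = T_v·H_d²/c_v = 0.93842×9.3²/3 = 27.05 years.

t ≈ 27.1 years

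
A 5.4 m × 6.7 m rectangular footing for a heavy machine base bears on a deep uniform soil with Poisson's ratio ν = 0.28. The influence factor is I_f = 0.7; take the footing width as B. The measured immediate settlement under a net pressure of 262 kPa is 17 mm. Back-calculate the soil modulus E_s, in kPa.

E_s ≈ 53700 kPa

S_e = q·B·(1−ν²)/E_s · I_f  ⇒  E_s = q·B·(1−ν²)·I_f / S_e.
E_s = 262 × 5.4 × 0.9216 × 0.7 / 0.017 = 53690 kPa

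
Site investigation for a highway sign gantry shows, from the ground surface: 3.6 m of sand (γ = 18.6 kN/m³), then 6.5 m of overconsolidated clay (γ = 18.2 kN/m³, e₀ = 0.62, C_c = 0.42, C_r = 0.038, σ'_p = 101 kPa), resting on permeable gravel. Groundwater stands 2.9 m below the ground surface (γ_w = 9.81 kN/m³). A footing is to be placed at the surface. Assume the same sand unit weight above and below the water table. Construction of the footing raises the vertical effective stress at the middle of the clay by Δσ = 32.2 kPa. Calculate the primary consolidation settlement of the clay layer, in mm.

S_c ≈ 133 mm

Mid-depth of clay below the ground surface: z = 3.6 + 6.5/2 = 6.85 m.
Total vertical stress at mid-clay: σ_v = 18.6×3.6 + 18.2×3.25 = 126.11 kPa.
Pore pressure: u = 9.81×(6.85 − 2.9) = 38.75 kPa.
Initial effective stress: σ'_0 = σ_v − u = 126.11 − 38.75 = 87.36 kPa.
Final effective stress: σ'_f = 87.36 + 32.2 = 119.56 kPa.
σ'_f = 119.56 > σ'_p = 101 kPa, so the stress path crosses the preconsolidation pressure — recompression up to σ'_p, then virgin compression beyond:
S_c = H/(1+e₀)·[C_r·log₁₀(σ'_p/σ'_0) + C_c·log₁₀(σ'_f/σ'_p)]
    = 6.5/1.62 × [0.038×log₁₀(101/87.36) + 0.42×log₁₀(119.56/101)]
    = 4.0123 × [0.0023943 + 0.030771] = 0.1331 m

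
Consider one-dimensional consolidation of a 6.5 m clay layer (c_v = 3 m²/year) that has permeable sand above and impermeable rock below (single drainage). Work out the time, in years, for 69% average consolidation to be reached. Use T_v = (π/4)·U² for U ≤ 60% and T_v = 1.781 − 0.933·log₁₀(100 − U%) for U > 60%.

Drainage path length: H_d = H = 6.5 m (single drainage).
U > 60%: T_v = 1.781 − 0.933·log₁₀(100 − 69) = 0.38956.
t = T_v·H_d²/c_v = 0.38956×6.5²/3 = 5.486 years.

t ≈ 5.49 years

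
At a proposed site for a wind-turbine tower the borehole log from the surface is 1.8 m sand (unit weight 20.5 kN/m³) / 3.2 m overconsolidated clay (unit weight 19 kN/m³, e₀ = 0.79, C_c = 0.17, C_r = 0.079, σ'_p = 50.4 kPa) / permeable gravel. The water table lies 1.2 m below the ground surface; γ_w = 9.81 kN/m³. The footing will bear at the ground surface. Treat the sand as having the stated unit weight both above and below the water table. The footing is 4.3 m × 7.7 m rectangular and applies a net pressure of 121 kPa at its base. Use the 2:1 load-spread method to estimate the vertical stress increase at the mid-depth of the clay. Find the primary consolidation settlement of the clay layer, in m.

Mid-depth of clay below the ground surface: z = 1.8 + 3.2/2 = 3.4 m.
Total vertical stress at mid-clay: σ_v = 20.5×1.8 + 19×1.6 = 67.3 kPa.
Pore pressure: u = 9.81×(3.4 − 1.2) = 21.582 kPa.
Initial effective stress: σ'_0 = σ_v − u = 67.3 − 21.582 = 45.718 kPa.
Stress increase at mid-clay by the 2:1 spreading method:
Δσ = qBL/((B+z)(L+z)) = 121×4.3×7.7/((4.3+3.4)(7.7+3.4)) = 46.874 kPa
Final effective stress: σ'_f = 45.718 + 46.874 = 92.592 kPa.
σ'_f = 92.592 > σ'_p = 50.4 kPa, so the stress path crosses the preconsolidation pressure — recompression up to σ'_p, then virgin compression beyond:
S_c = H/(1+e₀)·[C_r·log₁₀(σ'_p/σ'_0) + C_c·log₁₀(σ'_f/σ'_p)]
    = 3.2/1.79 × [0.079×log₁₀(50.4/45.718) + 0.17×log₁₀(92.592/50.4)]
    = 1.7877 × [0.0033451 + 0.044904] = 0.08625 m

S_c ≈ 0.0863 m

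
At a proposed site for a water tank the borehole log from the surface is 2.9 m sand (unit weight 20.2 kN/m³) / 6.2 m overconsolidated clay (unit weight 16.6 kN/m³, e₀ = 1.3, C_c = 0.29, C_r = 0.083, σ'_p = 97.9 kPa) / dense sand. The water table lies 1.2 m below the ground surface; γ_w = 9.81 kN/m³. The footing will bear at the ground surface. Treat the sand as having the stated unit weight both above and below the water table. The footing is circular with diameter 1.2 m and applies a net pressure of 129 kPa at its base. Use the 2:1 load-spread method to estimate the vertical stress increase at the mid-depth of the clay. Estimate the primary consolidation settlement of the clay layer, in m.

Mid-depth of clay below the ground surface: z = 2.9 + 6.2/2 = 6 m.
Total vertical stress at mid-clay: σ_v = 20.2×2.9 + 16.6×3.1 = 110.04 kPa.
Pore pressure: u = 9.81×(6 − 1.2) = 47.088 kPa.
Initial effective stress: σ'_0 = σ_v − u = 110.04 − 47.088 = 62.952 kPa.
Stress increase at mid-clay by the 2:1 spreading method:
Δσ ≈ qD²/(D+z)² = 129×1.2²/(1.2+6)² = 3.5833 kPa
Final effective stress: σ'_f = 62.952 + 3.5833 = 66.535 kPa.
σ'_f = 66.535 ≤ σ'_p = 97.9 kPa, so the clay remains overconsolidated and only the recompression index applies:
S_c = C_r·H/(1+e₀)·log₁₀(σ'_f/σ'_0) = 0.083×6.2/2.3×log₁₀(66.535/62.952)
    = 0.22374 × 0.024041 = 0.005379 m

S_c ≈ 0.00538 m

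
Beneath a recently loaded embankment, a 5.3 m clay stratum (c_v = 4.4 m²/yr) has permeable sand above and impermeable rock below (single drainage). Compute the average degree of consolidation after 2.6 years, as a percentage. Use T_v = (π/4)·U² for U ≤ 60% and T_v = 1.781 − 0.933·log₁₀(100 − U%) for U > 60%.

Drainage path length: H_d = H = 5.3 m (single drainage).
T_v = c_v·t/H_d² = 4.4×2.6/5.3² = 0.40726.
T_v = 0.40726 corresponds to the U > 60% branch:
U = 1 − 10^((1.781 − T_v)/0.933)/100 = 0.7033

U ≈ 70.3 %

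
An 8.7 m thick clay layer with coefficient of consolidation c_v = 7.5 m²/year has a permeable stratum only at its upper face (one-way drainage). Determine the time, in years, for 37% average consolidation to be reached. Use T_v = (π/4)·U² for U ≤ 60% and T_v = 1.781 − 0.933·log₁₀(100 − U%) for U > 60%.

Drainage path length: H_d = H = 8.7 m (single drainage).
U ≤ 60%: T_v = (π/4)·U² = (π/4)×0.37² = 0.10752.
t = T_v·H_d²/c_v = 0.10752×8.7²/7.5 = 1.085 years.

t ≈ 1.09 years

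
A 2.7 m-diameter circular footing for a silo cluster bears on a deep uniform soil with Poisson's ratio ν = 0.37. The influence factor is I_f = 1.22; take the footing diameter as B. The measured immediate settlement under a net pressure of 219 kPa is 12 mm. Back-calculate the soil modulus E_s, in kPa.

S_e = q·B·(1−ν²)/E_s · I_f  ⇒  E_s = q·B·(1−ν²)·I_f / S_e.
E_s = 219 × 2.7 × 0.8631 × 1.22 / 0.012 = 51890 kPa

E_s ≈ 51900 kPa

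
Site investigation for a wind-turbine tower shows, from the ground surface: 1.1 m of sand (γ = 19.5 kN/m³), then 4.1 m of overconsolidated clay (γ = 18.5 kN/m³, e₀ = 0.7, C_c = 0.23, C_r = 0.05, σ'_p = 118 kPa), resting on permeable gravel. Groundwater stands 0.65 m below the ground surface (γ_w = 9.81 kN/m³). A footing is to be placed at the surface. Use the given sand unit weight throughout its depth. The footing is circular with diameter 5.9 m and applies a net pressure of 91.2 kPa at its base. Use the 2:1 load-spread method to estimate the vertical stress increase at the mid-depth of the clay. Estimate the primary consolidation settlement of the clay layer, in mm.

Mid-depth of clay below the ground surface: z = 1.1 + 4.1/2 = 3.15 m.
Total vertical stress at mid-clay: σ_v = 19.5×1.1 + 18.5×2.05 = 59.375 kPa.
Pore pressure: u = 9.81×(3.15 − 0.65) = 24.525 kPa.
Initial effective stress: σ'_0 = σ_v − u = 59.375 − 24.525 = 34.85 kPa.
Stress increase at mid-clay by the 2:1 spreading method:
Δσ ≈ qD²/(D+z)² = 91.2×5.9²/(5.9+3.15)² = 38.762 kPa
Final effective stress: σ'_f = 34.85 + 38.762 = 73.612 kPa.
σ'_f = 73.612 ≤ σ'_p = 118 kPa, so the clay remains overconsolidated and only the recompression index applies:
S_c = C_r·H/(1+e₀)·log₁₀(σ'_f/σ'_0) = 0.05×4.1/1.7×log₁₀(73.612/34.85)
    = 0.12059 × 0.32475 = 0.03916 m

S_c ≈ 39.2 mm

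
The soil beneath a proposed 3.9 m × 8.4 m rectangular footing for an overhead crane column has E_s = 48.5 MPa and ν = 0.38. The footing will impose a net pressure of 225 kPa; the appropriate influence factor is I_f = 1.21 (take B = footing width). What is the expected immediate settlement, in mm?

Immediate (elastic) settlement: S_e = q·B·(1−ν²)/E_s · I_f.
E_s = 48.5 MPa = 48500 kPa.
S_e = 225 × 3.9 × (1 − 0.38²) / 48500 × 1.21
    = 225 × 3.9 × 0.8556 / 48500 × 1.21
    = 0.01873 m = 18.73 mm

S_e ≈ 18.7 mm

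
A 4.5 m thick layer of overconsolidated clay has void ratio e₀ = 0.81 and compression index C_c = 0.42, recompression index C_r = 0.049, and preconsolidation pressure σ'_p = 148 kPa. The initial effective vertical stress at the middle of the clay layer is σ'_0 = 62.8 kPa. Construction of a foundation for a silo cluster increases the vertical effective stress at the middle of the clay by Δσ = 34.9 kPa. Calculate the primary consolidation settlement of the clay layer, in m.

S_c ≈ 0.0234 m

Final effective stress: σ'_f = 62.8 + 34.9 = 97.7 kPa.
σ'_f = 97.7 ≤ σ'_p = 148 kPa, so the clay remains overconsolidated and only the recompression index applies:
S_c = C_r·H/(1+e₀)·log₁₀(σ'_f/σ'_0) = 0.049×4.5/1.81×log₁₀(97.7/62.8)
    = 0.12182 × 0.19193 = 0.02338 m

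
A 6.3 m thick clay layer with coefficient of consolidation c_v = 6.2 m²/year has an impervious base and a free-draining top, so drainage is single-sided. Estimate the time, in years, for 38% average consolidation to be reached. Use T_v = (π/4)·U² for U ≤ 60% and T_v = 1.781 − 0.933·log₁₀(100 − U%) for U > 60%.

Drainage path length: H_d = H = 6.3 m (single drainage).
U ≤ 60%: T_v = (π/4)·U² = (π/4)×0.38² = 0.11341.
t = T_v·H_d²/c_v = 0.11341×6.3²/6.2 = 0.726 years.

t ≈ 0.726 years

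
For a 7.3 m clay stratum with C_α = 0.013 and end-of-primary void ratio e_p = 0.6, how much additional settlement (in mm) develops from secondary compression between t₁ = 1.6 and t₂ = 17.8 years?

Secondary compression: S_s = C_α·H/(1+e_p)·log₁₀(t₂/t₁)
S_s = 0.013×7.3/(1+0.6)×log₁₀(17.8/1.6)
    = 0.05931 × 1.046 = 0.06206 m

S_s ≈ 62.1 mm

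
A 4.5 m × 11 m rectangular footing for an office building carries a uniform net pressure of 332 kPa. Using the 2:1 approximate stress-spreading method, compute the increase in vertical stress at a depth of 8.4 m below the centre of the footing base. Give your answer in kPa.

Δσ_z ≈ 65.7 kPa

By the 2:1 method the load spreads at 1 horizontal : 2 vertical, so at depth z the loaded area has grown by z in each plan dimension:
Δσ = qBL/((B+z)(L+z)) = 332×4.5×11/((4.5+8.4)(11+8.4)) = 65.668 kPa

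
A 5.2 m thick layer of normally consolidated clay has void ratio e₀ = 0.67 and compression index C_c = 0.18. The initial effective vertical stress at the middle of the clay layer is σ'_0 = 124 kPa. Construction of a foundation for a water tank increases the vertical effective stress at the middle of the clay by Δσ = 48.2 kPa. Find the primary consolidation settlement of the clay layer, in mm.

Final effective stress: σ'_f = σ'_0 + Δσ = 124 + 48.2 = 172.2 kPa.
Normally consolidated clay, so the full stress increment lies on the virgin compression line:
S_c = C_c·H/(1+e₀)·log₁₀(σ'_f/σ'_0) = 0.18×5.2/(1+0.67)×log₁₀(172.2/124)
    = 0.56048 × 0.14261 = 0.07993 m

S_c ≈ 79.9 mm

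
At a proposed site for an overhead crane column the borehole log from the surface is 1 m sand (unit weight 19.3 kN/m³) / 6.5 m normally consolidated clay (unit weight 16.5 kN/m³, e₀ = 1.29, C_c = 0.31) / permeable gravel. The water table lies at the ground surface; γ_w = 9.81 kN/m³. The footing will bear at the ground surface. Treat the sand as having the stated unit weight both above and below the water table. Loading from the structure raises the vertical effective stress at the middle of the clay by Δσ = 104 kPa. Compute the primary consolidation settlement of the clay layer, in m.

Mid-depth of clay below the ground surface: z = 1 + 6.5/2 = 4.25 m.
Total vertical stress at mid-clay: σ_v = 19.3×1 + 16.5×3.25 = 72.925 kPa.
Pore pressure: u = 9.81×(4.25 − 0) = 41.693 kPa.
Initial effective stress: σ'_0 = σ_v − u = 72.925 − 41.693 = 31.232 kPa.
Final effective stress: σ'_f = σ'_0 + Δσ = 31.232 + 104 = 135.23 kPa.
Normally consolidated clay, so the full stress increment lies on the virgin compression line:
S_c = C_c·H/(1+e₀)·log₁₀(σ'_f/σ'_0) = 0.31×6.5/(1+1.29)×log₁₀(135.23/31.232)
    = 0.87991 × 0.63647 = 0.56 m

S_c ≈ 0.56 m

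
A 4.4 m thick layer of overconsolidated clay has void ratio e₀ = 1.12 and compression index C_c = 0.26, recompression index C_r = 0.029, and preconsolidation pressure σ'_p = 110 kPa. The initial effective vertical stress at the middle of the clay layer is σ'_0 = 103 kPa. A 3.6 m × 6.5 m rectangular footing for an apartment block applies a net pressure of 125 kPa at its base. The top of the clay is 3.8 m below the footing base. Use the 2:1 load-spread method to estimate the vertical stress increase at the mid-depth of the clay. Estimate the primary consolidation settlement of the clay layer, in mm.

Mid-depth of clay below the footing base: z = 3.8 + 4.4/2 = 6 m.
Stress increase at mid-clay by the 2:1 spreading method:
Δσ = qBL/((B+z)(L+z)) = 125×3.6×6.5/((3.6+6)(6.5+6)) = 24.375 kPa
Final effective stress: σ'_f = 103 + 24.375 = 127.38 kPa.
σ'_f = 127.38 > σ'_p = 110 kPa, so the stress path crosses the preconsolidation pressure — recompression up to σ'_p, then virgin compression beyond:
S_c = H/(1+e₀)·[C_r·log₁₀(σ'_p/σ'_0) + C_c·log₁₀(σ'_f/σ'_p)]
    = 4.4/2.12 × [0.029×log₁₀(110/103) + 0.26×log₁₀(127.38/110)]
    = 2.0755 × [0.00082811 + 0.016564] = 0.0361 m

S_c ≈ 36.1 mm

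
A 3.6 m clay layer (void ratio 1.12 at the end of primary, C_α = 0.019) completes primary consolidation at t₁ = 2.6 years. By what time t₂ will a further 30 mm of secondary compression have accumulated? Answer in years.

S_s = C_α·H/(1+e_p)·log₁₀(t₂/t₁) ⇒ log₁₀(t₂/t₁) = S_s·(1+e_p)/(C_α·H).
log₁₀(t₂/t₁) = 0.03 × (1+1.12) / (0.019×3.6) = 0.9298
t₂ = t₁ × 10^0.9298 = 2.6 × 8.508 = 22.12 years

t₂ ≈ 22.1 years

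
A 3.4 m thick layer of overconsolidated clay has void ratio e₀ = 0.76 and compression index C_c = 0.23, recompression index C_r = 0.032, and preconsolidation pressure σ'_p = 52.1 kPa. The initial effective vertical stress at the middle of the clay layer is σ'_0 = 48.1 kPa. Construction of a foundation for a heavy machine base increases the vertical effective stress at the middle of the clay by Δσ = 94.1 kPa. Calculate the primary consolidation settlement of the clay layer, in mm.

Final effective stress: σ'_f = 48.1 + 94.1 = 142.2 kPa.
σ'_f = 142.2 > σ'_p = 52.1 kPa, so the stress path crosses the preconsolidation pressure — recompression up to σ'_p, then virgin compression beyond:
S_c = H/(1+e₀)·[C_r·log₁₀(σ'_p/σ'_0) + C_c·log₁₀(σ'_f/σ'_p)]
    = 3.4/1.76 × [0.032×log₁₀(52.1/48.1) + 0.23×log₁₀(142.2/52.1)]
    = 1.9318 × [0.0011102 + 0.10029] = 0.1959 m

S_c ≈ 196 mm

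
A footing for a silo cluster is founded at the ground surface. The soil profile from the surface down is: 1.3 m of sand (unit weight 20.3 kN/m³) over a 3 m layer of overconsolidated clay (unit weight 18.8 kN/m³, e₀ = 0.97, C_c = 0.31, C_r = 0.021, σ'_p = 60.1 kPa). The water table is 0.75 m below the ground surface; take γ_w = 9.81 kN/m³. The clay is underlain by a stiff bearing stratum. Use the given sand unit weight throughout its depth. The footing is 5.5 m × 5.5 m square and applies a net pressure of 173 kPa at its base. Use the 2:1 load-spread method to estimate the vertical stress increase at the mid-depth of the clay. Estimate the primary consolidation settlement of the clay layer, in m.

Mid-depth of clay below the ground surface: z = 1.3 + 3/2 = 2.8 m.
Total vertical stress at mid-clay: σ_v = 20.3×1.3 + 18.8×1.5 = 54.59 kPa.
Pore pressure: u = 9.81×(2.8 − 0.75) = 20.11 kPa.
Initial effective stress: σ'_0 = σ_v − u = 54.59 − 20.11 = 34.48 kPa.
Stress increase at mid-clay by the 2:1 spreading method:
Δσ = qBL/((B+z)(L+z)) = 173×5.5×5.5/((5.5+2.8)(5.5+2.8)) = 75.965 kPa
Final effective stress: σ'_f = 34.48 + 75.965 = 110.44 kPa.
σ'_f = 110.44 > σ'_p = 60.1 kPa, so the stress path crosses the preconsolidation pressure — recompression up to σ'_p, then virgin compression beyond:
S_c = H/(1+e₀)·[C_r·log₁₀(σ'_p/σ'_0) + C_c·log₁₀(σ'_f/σ'_p)]
    = 3/1.97 × [0.021×log₁₀(60.1/34.48) + 0.31×log₁₀(110.44/60.1)]
    = 1.5228 × [0.0050675 + 0.081918] = 0.1325 m

S_c ≈ 0.132 m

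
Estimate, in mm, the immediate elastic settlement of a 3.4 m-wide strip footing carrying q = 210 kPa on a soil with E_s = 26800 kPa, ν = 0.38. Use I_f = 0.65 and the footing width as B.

Immediate (elastic) settlement: S_e = q·B·(1−ν²)/E_s · I_f.
S_e = 210 × 3.4 × (1 − 0.38²) / 26800 × 0.65
    = 210 × 3.4 × 0.8556 / 26800 × 0.65
    = 0.01482 m = 14.82 mm

S_e ≈ 14.8 mm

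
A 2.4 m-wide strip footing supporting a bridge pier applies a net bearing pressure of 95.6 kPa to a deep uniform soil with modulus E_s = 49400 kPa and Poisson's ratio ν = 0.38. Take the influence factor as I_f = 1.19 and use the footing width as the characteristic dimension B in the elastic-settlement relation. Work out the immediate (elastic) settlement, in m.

Immediate (elastic) settlement: S_e = q·B·(1−ν²)/E_s · I_f.
S_e = 95.6 × 2.4 × (1 − 0.38²) / 49400 × 1.19
    = 95.6 × 2.4 × 0.8556 / 49400 × 1.19
    = 0.004729 m

S_e ≈ 0.00473 m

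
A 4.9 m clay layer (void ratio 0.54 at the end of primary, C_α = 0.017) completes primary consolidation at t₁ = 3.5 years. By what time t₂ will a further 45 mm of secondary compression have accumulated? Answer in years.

t₂ ≈ 23.8 years

S_s = C_α·H/(1+e_p)·log₁₀(t₂/t₁) ⇒ log₁₀(t₂/t₁) = S_s·(1+e_p)/(C_α·H).
log₁₀(t₂/t₁) = 0.045 × (1+0.54) / (0.017×4.9) = 0.8319
t₂ = t₁ × 10^0.8319 = 3.5 × 6.791 = 23.77 years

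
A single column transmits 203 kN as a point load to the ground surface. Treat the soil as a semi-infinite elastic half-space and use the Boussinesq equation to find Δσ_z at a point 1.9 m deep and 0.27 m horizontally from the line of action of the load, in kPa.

Boussinesq vertical stress below a point load on an elastic half-space:
Δσ_z = 3P/(2πz²) · [1 + (r/z)²]^(−5/2)
r/z = 0.27/1.9 = 0.14211; [1+(r/z)²]^(−5/2) = 0.95125.
Δσ_z = 3×203/(2π×1.9²) × 0.95125 = 26.849 × 0.95125 = 25.54 kPa

Δσ_z ≈ 25.5 kPa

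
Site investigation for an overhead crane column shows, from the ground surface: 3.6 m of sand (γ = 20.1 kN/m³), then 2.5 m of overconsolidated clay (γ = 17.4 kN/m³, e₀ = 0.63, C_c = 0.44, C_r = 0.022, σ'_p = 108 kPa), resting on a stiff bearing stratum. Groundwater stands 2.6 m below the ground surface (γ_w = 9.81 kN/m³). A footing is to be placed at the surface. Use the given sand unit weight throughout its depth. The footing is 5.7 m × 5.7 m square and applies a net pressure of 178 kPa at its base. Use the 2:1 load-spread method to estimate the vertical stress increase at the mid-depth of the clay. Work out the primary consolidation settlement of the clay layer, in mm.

S_c ≈ 46.4 mm

Mid-depth of clay below the ground surface: z = 3.6 + 2.5/2 = 4.85 m.
Total vertical stress at mid-clay: σ_v = 20.1×3.6 + 17.4×1.25 = 94.11 kPa.
Pore pressure: u = 9.81×(4.85 − 2.6) = 22.073 kPa.
Initial effective stress: σ'_0 = σ_v − u = 94.11 − 22.073 = 72.037 kPa.
Stress increase at mid-clay by the 2:1 spreading method:
Δσ = qBL/((B+z)(L+z)) = 178×5.7×5.7/((5.7+4.85)(5.7+4.85)) = 51.959 kPa
Final effective stress: σ'_f = 72.037 + 51.959 = 124 kPa.
σ'_f = 124 > σ'_p = 108 kPa, so the stress path crosses the preconsolidation pressure — recompression up to σ'_p, then virgin compression beyond:
S_c = H/(1+e₀)·[C_r·log₁₀(σ'_p/σ'_0) + C_c·log₁₀(σ'_f/σ'_p)]
    = 2.5/1.63 × [0.022×log₁₀(108/72.037) + 0.44×log₁₀(124/108)]
    = 1.5337 × [0.0038691 + 0.026399] = 0.04642 m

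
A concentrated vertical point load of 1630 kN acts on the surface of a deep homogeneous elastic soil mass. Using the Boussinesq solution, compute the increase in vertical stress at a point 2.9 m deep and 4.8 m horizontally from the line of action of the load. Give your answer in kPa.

Boussinesq vertical stress below a point load on an elastic half-space:
Δσ_z = 3P/(2πz²) · [1 + (r/z)²]^(−5/2)
r/z = 4.8/2.9 = 1.6552; [1+(r/z)²]^(−5/2) = 0.036978.
Δσ_z = 3×1630/(2π×2.9²) × 0.036978 = 92.541 × 0.036978 = 3.422 kPa

Δσ_z ≈ 3.42 kPa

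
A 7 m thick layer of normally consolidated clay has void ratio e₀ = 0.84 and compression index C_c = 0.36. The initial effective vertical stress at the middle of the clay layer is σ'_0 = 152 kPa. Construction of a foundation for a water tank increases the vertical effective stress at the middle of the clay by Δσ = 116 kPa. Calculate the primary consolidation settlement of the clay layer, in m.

Final effective stress: σ'_f = σ'_0 + Δσ = 152 + 116 = 268 kPa.
Normally consolidated clay, so the full stress increment lies on the virgin compression line:
S_c = C_c·H/(1+e₀)·log₁₀(σ'_f/σ'_0) = 0.36×7/(1+0.84)×log₁₀(268/152)
    = 1.3696 × 0.24629 = 0.3373 m

S_c ≈ 0.337 m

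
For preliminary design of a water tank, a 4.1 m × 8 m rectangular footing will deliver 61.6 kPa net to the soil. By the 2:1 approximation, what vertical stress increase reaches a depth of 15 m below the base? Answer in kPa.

By the 2:1 method the load spreads at 1 horizontal : 2 vertical, so at depth z the loaded area has grown by z in each plan dimension:
Δσ = qBL/((B+z)(L+z)) = 61.6×4.1×8/((4.1+15)(8+15)) = 4.5993 kPa

Δσ_z ≈ 4.6 kPa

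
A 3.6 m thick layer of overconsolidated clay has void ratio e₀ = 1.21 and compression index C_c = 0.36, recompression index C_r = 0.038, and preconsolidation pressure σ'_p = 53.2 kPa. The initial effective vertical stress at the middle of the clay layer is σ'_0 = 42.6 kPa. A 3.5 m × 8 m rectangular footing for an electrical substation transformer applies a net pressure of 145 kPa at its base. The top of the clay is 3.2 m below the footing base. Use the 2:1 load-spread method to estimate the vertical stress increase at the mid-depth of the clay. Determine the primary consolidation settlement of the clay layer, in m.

S_c ≈ 0.108 m

Mid-depth of clay below the footing base: z = 3.2 + 3.6/2 = 5 m.
Stress increase at mid-clay by the 2:1 spreading method:
Δσ = qBL/((B+z)(L+z)) = 145×3.5×8/((3.5+5)(8+5)) = 36.742 kPa
Final effective stress: σ'_f = 42.6 + 36.742 = 79.342 kPa.
σ'_f = 79.342 > σ'_p = 53.2 kPa, so the stress path crosses the preconsolidation pressure — recompression up to σ'_p, then virgin compression beyond:
S_c = H/(1+e₀)·[C_r·log₁₀(σ'_p/σ'_0) + C_c·log₁₀(σ'_f/σ'_p)]
    = 3.6/2.21 × [0.038×log₁₀(53.2/42.6) + 0.36×log₁₀(79.342/53.2)]
    = 1.629 × [0.0036671 + 0.062493] = 0.1078 m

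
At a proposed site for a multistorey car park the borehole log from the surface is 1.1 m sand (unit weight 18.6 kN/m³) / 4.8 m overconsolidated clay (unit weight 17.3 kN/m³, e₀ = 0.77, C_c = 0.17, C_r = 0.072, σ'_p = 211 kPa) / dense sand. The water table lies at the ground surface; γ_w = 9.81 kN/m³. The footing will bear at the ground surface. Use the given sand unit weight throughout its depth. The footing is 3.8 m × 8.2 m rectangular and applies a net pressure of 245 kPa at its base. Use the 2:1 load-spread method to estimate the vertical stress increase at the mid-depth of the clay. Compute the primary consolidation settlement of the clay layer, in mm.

S_c ≈ 122 mm

Mid-depth of clay below the ground surface: z = 1.1 + 4.8/2 = 3.5 m.
Total vertical stress at mid-clay: σ_v = 18.6×1.1 + 17.3×2.4 = 61.98 kPa.
Pore pressure: u = 9.81×(3.5 − 0) = 34.335 kPa.
Initial effective stress: σ'_0 = σ_v − u = 61.98 − 34.335 = 27.645 kPa.
Stress increase at mid-clay by the 2:1 spreading method:
Δσ = qBL/((B+z)(L+z)) = 245×3.8×8.2/((3.8+3.5)(8.2+3.5)) = 89.383 kPa
Final effective stress: σ'_f = 27.645 + 89.383 = 117.03 kPa.
σ'_f = 117.03 ≤ σ'_p = 211 kPa, so the clay remains overconsolidated and only the recompression index applies:
S_c = C_r·H/(1+e₀)·log₁₀(σ'_f/σ'_0) = 0.072×4.8/1.77×log₁₀(117.03/27.645)
    = 0.19526 × 0.62668 = 0.1224 m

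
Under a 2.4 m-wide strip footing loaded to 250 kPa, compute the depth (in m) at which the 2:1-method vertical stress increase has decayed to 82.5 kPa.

z ≈ 4.87 m

2:1 spreading — at depth z the loaded area has grown by z in each plan dimension:
qB/(B+z) = Δσ_z ⇒ z = qB/Δσ_z − B = 250×2.4/82.5 − 2.4 = 4.873 m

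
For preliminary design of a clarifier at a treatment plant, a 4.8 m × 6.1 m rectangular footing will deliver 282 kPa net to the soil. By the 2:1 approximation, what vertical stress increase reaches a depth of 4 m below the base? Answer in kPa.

By the 2:1 method the load spreads at 1 horizontal : 2 vertical, so at depth z the loaded area has grown by z in each plan dimension:
Δσ = qBL/((B+z)(L+z)) = 282×4.8×6.1/((4.8+4)(6.1+4)) = 92.9 kPa

Δσ_z ≈ 92.9 kPa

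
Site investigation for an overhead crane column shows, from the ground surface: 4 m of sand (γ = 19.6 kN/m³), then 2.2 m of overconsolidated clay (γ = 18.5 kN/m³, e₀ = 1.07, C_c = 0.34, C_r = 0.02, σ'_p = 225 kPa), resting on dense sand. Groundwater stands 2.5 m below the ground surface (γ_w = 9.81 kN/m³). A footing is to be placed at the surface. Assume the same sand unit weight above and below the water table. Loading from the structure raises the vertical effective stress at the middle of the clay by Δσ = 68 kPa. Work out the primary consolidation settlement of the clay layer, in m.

S_c ≈ 0.00606 m

Mid-depth of clay below the ground surface: z = 4 + 2.2/2 = 5.1 m.
Total vertical stress at mid-clay: σ_v = 19.6×4 + 18.5×1.1 = 98.75 kPa.
Pore pressure: u = 9.81×(5.1 − 2.5) = 25.506 kPa.
Initial effective stress: σ'_0 = σ_v − u = 98.75 − 25.506 = 73.244 kPa.
Final effective stress: σ'_f = 73.244 + 68 = 141.24 kPa.
σ'_f = 141.24 ≤ σ'_p = 225 kPa, so the clay remains overconsolidated and only the recompression index applies:
S_c = C_r·H/(1+e₀)·log₁₀(σ'_f/σ'_0) = 0.02×2.2/2.07×log₁₀(141.24/73.244)
    = 0.021256 × 0.28519 = 0.006062 m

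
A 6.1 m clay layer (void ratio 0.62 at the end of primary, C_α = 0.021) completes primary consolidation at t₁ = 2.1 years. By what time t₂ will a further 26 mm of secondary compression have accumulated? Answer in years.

S_s = C_α·H/(1+e_p)·log₁₀(t₂/t₁) ⇒ log₁₀(t₂/t₁) = S_s·(1+e_p)/(C_α·H).
log₁₀(t₂/t₁) = 0.026 × (1+0.62) / (0.021×6.1) = 0.3288
t₂ = t₁ × 10^0.3288 = 2.1 × 2.132 = 4.477 years

t₂ ≈ 4.48 years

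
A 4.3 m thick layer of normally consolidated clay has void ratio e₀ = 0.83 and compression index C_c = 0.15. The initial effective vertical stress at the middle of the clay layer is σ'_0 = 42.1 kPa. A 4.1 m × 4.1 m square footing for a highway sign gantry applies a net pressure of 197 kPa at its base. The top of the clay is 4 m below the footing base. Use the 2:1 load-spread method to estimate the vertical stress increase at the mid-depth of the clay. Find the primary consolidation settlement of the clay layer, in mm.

Mid-depth of clay below the footing base: z = 4 + 4.3/2 = 6.15 m.
Stress increase at mid-clay by the 2:1 spreading method:
Δσ = qBL/((B+z)(L+z)) = 197×4.1×4.1/((4.1+6.15)(4.1+6.15)) = 31.52 kPa
Final effective stress: σ'_f = σ'_0 + Δσ = 42.1 + 31.52 = 73.62 kPa.
Normally consolidated clay, so the full stress increment lies on the virgin compression line:
S_c = C_c·H/(1+e₀)·log₁₀(σ'_f/σ'_0) = 0.15×4.3/(1+0.83)×log₁₀(73.62/42.1)
    = 0.35246 × 0.24271 = 0.08555 m

S_c ≈ 85.5 mm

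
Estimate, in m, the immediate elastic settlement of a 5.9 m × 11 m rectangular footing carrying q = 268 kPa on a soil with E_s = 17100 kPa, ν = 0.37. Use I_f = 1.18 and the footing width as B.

Immediate (elastic) settlement: S_e = q·B·(1−ν²)/E_s · I_f.
S_e = 268 × 5.9 × (1 − 0.37²) / 17100 × 1.18
    = 268 × 5.9 × 0.8631 / 17100 × 1.18
    = 0.09417 m

S_e ≈ 0.0942 m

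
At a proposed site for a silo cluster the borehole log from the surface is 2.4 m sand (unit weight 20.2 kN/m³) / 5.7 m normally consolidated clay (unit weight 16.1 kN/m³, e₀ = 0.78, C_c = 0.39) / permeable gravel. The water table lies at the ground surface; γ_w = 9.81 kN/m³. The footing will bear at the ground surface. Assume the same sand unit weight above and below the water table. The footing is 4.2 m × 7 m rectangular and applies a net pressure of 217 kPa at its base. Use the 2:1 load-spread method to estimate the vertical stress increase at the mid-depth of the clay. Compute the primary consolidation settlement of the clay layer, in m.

Mid-depth of clay below the ground surface: z = 2.4 + 5.7/2 = 5.25 m.
Total vertical stress at mid-clay: σ_v = 20.2×2.4 + 16.1×2.85 = 94.365 kPa.
Pore pressure: u = 9.81×(5.25 − 0) = 51.503 kPa.
Initial effective stress: σ'_0 = σ_v − u = 94.365 − 51.503 = 42.862 kPa.
Stress increase at mid-clay by the 2:1 spreading method:
Δσ = qBL/((B+z)(L+z)) = 217×4.2×7/((4.2+5.25)(7+5.25)) = 55.111 kPa
Final effective stress: σ'_f = σ'_0 + Δσ = 42.862 + 55.111 = 97.973 kPa.
Normally consolidated clay, so the full stress increment lies on the virgin compression line:
S_c = C_c·H/(1+e₀)·log₁₀(σ'_f/σ'_0) = 0.39×5.7/(1+0.78)×log₁₀(97.973/42.862)
    = 1.2489 × 0.35903 = 0.4484 m

S_c ≈ 0.448 m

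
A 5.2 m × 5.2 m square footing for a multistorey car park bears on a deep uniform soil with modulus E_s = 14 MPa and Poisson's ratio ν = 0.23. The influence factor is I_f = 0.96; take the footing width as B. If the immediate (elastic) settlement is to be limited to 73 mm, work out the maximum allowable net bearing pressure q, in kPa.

E_s = 14 MPa = 14000 kPa.
S_e = q·B·(1−ν²)/E_s · I_f  ⇒  q = S_e·E_s / (B·(1−ν²)·I_f).
q = 0.073 × 14000 / (5.2 × 0.9471 × 0.96) = 216.2 kPa

q ≈ 216 kPa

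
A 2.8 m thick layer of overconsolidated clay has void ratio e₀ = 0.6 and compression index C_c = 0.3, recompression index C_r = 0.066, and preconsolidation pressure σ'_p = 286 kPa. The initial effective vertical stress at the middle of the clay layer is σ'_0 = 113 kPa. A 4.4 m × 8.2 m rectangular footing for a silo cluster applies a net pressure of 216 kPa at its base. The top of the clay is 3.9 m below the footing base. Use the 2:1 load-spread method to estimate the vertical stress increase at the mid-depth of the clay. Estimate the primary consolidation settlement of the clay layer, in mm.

S_c ≈ 21.2 mm

Mid-depth of clay below the footing base: z = 3.9 + 2.8/2 = 5.3 m.
Stress increase at mid-clay by the 2:1 spreading method:
Δσ = qBL/((B+z)(L+z)) = 216×4.4×8.2/((4.4+5.3)(8.2+5.3)) = 59.513 kPa
Final effective stress: σ'_f = 113 + 59.513 = 172.51 kPa.
σ'_f = 172.51 ≤ σ'_p = 286 kPa, so the clay remains overconsolidated and only the recompression index applies:
S_c = C_r·H/(1+e₀)·log₁₀(σ'_f/σ'_0) = 0.066×2.8/1.6×log₁₀(172.51/113)
    = 0.1155 × 0.18374 = 0.02122 m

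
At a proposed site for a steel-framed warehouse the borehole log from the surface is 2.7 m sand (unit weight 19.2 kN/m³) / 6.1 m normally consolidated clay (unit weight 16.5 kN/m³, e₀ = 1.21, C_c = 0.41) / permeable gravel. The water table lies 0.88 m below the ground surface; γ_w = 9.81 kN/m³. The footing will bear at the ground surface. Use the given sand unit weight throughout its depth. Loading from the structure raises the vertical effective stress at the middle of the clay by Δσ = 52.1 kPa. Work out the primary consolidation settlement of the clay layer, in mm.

Mid-depth of clay below the ground surface: z = 2.7 + 6.1/2 = 5.75 m.
Total vertical stress at mid-clay: σ_v = 19.2×2.7 + 16.5×3.05 = 102.16 kPa.
Pore pressure: u = 9.81×(5.75 − 0.88) = 47.775 kPa.
Initial effective stress: σ'_0 = σ_v − u = 102.16 − 47.775 = 54.385 kPa.
Final effective stress: σ'_f = σ'_0 + Δσ = 54.385 + 52.1 = 106.48 kPa.
Normally consolidated clay, so the full stress increment lies on the virgin compression line:
S_c = C_c·H/(1+e₀)·log₁₀(σ'_f/σ'_0) = 0.41×6.1/(1+1.21)×log₁₀(106.48/54.385)
    = 1.1317 × 0.29179 = 0.3302 m

S_c ≈ 330 mm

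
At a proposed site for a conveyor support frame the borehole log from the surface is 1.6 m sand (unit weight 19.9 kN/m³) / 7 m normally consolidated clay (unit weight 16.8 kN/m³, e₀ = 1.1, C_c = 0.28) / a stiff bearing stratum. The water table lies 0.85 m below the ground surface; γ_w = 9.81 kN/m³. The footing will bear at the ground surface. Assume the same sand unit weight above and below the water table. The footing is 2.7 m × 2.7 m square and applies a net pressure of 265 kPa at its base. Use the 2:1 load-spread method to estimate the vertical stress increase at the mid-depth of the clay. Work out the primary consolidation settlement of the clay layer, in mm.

S_c ≈ 203 mm

Mid-depth of clay below the ground surface: z = 1.6 + 7/2 = 5.1 m.
Total vertical stress at mid-clay: σ_v = 19.9×1.6 + 16.8×3.5 = 90.64 kPa.
Pore pressure: u = 9.81×(5.1 − 0.85) = 41.693 kPa.
Initial effective stress: σ'_0 = σ_v − u = 90.64 − 41.693 = 48.947 kPa.
Stress increase at mid-clay by the 2:1 spreading method:
Δσ = qBL/((B+z)(L+z)) = 265×2.7×2.7/((2.7+5.1)(2.7+5.1)) = 31.753 kPa
Final effective stress: σ'_f = σ'_0 + Δσ = 48.947 + 31.753 = 80.7 kPa.
Normally consolidated clay, so the full stress increment lies on the virgin compression line:
S_c = C_c·H/(1+e₀)·log₁₀(σ'_f/σ'_0) = 0.28×7/(1+1.1)×log₁₀(80.7/48.947)
    = 0.93333 × 0.21715 = 0.2027 m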